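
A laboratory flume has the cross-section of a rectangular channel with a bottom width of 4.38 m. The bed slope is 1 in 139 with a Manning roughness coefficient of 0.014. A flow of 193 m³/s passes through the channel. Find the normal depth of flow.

Manning's equation rearranged: A R^(2/3) = nQ / (1·√S) = 0.014 × 193 / (√0.007194) = 31.86.
Try y = 6.36 m: A R^(2/3) = 38.57 — high.
Try y = 5.41 m: A R^(2/3) = 31.86 — matches.

y_n = 5.41 m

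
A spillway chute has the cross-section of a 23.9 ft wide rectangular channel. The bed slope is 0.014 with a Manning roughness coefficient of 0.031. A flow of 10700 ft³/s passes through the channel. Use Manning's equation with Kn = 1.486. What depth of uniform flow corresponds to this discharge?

y_n = 20.5 ft

Manning's equation rearranged: A R^(2/3) = nQ / (1.486·√S) = 0.031 × 10700 / (1.486 × √0.014) = 1887.
At y = 25.5 ft: A R^(2/3) = 2466 — high.
At y = 16.9 ft: A R^(2/3) = 1478 — low.
At y = 20.5 ft: A R^(2/3) = 1885 — matches.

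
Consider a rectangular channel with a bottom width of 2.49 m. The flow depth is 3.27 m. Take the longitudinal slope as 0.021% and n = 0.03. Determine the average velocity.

Flow area A = b·y = 2.49 × 3.27 = 8.142 m². Wetted perimeter P = b + 2y = 2.49 + 2×3.27 = 9.03 m.
Hydraulic radius R = A/P = 8.142/9.03 = 0.9017 m.
From Manning's equation, V = (1/n) R^(2/3) S^(1/2) = (1/0.03) × 0.9017^(2/3) × 0.00021^(1/2) = 0.451 m/s.

V = 0.451 m/s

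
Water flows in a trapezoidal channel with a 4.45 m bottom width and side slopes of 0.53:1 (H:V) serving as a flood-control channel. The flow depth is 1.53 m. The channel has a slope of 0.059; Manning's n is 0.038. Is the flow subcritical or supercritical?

With bottom width b = 4.45 m and side slope z = 0.53: A = (b + zy)y = (4.45 + 0.53×1.53)×1.53 = 8.049 m²; P = b + 2y√(1+z²) = 4.45 + 2×1.53×1.132 = 7.913 m.
Hydraulic radius R = A/P = 8.049/7.913 = 1.017 m.
V = (1/n) R^(2/3) √S = (1/0.038) × 1.017^(2/3) × √0.059 = 6.465 m/s. Hydraulic depth D_h = A/T = 8.049/6.072 = 1.326 m.
Froude number Fr = V/√(g·D_h) = 6.465/√(9.81×1.326) = 1.79, which is greater than 1, so the flow is supercritical.

supercritical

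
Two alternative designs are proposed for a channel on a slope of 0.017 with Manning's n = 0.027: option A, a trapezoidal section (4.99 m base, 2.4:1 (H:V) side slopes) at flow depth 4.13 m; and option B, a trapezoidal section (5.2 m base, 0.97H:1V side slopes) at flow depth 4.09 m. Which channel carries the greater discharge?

channel A

Channel A: With bottom width b = 4.99 m and side slope z = 2.4: A = (b + zy)y = (4.99 + 2.4×4.13)×4.13 = 61.55 m²; P = b + 2y√(1+z²) = 4.99 + 2×4.13×2.6 = 26.47 m. Hydraulic radius R = A/P = 61.55/26.47 = 2.325 m. Q_A = (1/0.027)·61.55·2.325^(2/3)·√0.017 = 521.7 m³/s.
Channel B: With bottom width b = 5.2 m and side slope z = 0.97: A = (b + zy)y = (5.2 + 0.97×4.09)×4.09 = 37.49 m²; P = b + 2y√(1+z²) = 5.2 + 2×4.09×1.393 = 16.6 m. Hydraulic radius R = A/P = 37.49/16.6 = 2.259 m. Q_B = (1/0.027)·37.49·2.259^(2/3)·√0.017 = 311.7 m³/s.
Q_A = 521.7 m³/s vs Q_B = 311.7 m³/s, so channel A carries more.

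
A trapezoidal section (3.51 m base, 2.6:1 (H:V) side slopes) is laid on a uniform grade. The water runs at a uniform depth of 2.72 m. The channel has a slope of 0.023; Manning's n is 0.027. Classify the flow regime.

supercritical

With bottom width b = 3.51 m and side slope z = 2.6: A = (b + zy)y = (3.51 + 2.6×2.72)×2.72 = 28.78 m²; P = b + 2y√(1+z²) = 3.51 + 2×2.72×2.786 = 18.66 m.
Hydraulic radius R = A/P = 28.78/18.66 = 1.542 m.
V = (1/n) R^(2/3) √S = (1/0.027) × 1.542^(2/3) × √0.023 = 7.498 m/s. Hydraulic depth D_h = A/T = 28.78/17.65 = 1.63 m.
Froude number Fr = V/√(g·D_h) = 7.498/√(9.81×1.63) = 1.87, which is greater than 1, so the flow is supercritical.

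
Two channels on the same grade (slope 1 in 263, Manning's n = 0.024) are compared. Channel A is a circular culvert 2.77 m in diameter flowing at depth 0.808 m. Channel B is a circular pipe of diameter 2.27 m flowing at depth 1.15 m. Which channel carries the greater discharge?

Channel A: For a circular section of diameter D = 2.77 m at depth y = 0.808 m, the central angle is θ = 2 arccos(1 − 2y/D) = 2.282 rad. Then A = (D²/8)(θ − sin θ) = 1.462 m² and P = Dθ/2 = 3.161 m. Hydraulic radius R = A/P = 1.462/3.161 = 0.4627 m. Q_A = (1/0.024)·1.462·0.4627^(2/3)·√0.003802 = 2.248 m³/s.
Channel B: For a circular section of diameter D = 2.27 m at depth y = 1.15 m, the central angle is θ = 2 arccos(1 − 2y/D) = 3.168 rad. Then A = (D²/8)(θ − sin θ) = 2.058 m² and P = Dθ/2 = 3.596 m. Hydraulic radius R = A/P = 2.058/3.596 = 0.5722 m. Q_B = (1/0.024)·2.058·0.5722^(2/3)·√0.003802 = 3.644 m³/s.
Q_A = 2.248 m³/s vs Q_B = 3.644 m³/s, so channel B carries more.

channel B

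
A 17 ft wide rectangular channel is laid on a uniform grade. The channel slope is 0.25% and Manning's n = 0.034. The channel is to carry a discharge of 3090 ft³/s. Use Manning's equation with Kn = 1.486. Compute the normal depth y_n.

y_n = 24.4 ft

Manning's equation rearranged: A R^(2/3) = nQ / (1.486·√S) = 0.034 × 3090 / (1.486 × √0.0025) = 1414.
Trying y = 17.7 ft: A R^(2/3) = 964.9 — short.
Trying y = 26.4 ft: A R^(2/3) = 1552 — over.
Trying y = 24.4 ft: A R^(2/3) = 1416 — close enough.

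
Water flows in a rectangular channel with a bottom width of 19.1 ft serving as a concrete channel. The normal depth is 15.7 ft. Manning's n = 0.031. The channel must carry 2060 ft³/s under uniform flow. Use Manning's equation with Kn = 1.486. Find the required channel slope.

Flow area A = b·y = 19.1 × 15.7 = 299.9 ft². Wetted perimeter P = b + 2y = 19.1 + 2×15.7 = 50.5 ft.
Hydraulic radius R = A/P = 299.9/50.5 = 5.938 ft.
From Manning's equation, S = [nQ / (1.486 A R^(2/3))]² = [0.031 × 2060 / (1.486 × 299.9 × 5.938^(2/3))]² = 0.00191.

S = 0.00191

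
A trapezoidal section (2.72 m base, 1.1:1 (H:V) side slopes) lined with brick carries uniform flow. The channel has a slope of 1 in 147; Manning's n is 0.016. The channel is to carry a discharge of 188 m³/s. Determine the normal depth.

y_n = 3.65 m

Manning's equation rearranged: A R^(2/3) = nQ / (1·√S) = 0.016 × 188 / (√0.006803) = 36.47.
Trying y = 4.18 m: A R^(2/3) = 48.87 — over.
Trying y = 2.59 m: A R^(2/3) = 17.91 — short.
Trying y = 3.65 m: A R^(2/3) = 36.53 — close enough.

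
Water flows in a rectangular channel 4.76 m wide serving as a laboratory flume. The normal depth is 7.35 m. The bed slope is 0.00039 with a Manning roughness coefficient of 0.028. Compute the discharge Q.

Q = 36.5 m³/s

Flow area A = b·y = 4.76 × 7.35 = 34.99 m². Wetted perimeter P = b + 2y = 4.76 + 2×7.35 = 19.46 m.
Hydraulic radius R = A/P = 34.99/19.46 = 1.798 m.
Manning's equation: Q = (1/n) A R^(2/3) S^(1/2) = (1/0.028) × 34.99 × 1.798^(2/3) × 0.00039^(1/2) = 36.5 m³/s.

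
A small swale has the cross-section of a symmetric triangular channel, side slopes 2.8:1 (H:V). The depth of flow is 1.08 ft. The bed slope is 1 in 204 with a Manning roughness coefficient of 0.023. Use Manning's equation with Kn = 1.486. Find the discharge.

For a triangular section with side slope z = 2.8: A = zy² = 2.8×1.08² = 3.266 ft²; P = 2y√(1+z²) = 2×1.08×2.973 = 6.422 ft.
Hydraulic radius R = A/P = 3.266/6.422 = 0.5085 ft.
Manning's equation: Q = (1.486/n) A R^(2/3) S^(1/2) = (1.486/0.023) × 3.266 × 0.5085^(2/3) × 0.004902^(1/2) = 9.41 ft³/s.

Q = 9.41 ft³/s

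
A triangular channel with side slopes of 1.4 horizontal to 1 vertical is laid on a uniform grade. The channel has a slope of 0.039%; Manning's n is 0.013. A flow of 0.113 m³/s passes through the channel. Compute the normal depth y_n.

y_n = 0.417 m

Manning's equation rearranged: A R^(2/3) = nQ / (1·√S) = 0.013 × 0.113 / (√0.00039) = 0.07439.
Trying y = 0.47 m: A R^(2/3) = 0.1026 — over.
Trying y = 0.317 m: A R^(2/3) = 0.03591 — short.
Trying y = 0.417 m: A R^(2/3) = 0.07461 — ≈ 0.07439.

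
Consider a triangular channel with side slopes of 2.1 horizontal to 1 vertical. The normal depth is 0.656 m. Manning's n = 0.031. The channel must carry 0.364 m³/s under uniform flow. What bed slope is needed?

For a triangular section with side slope z = 2.1: A = zy² = 2.1×0.656² = 0.9037 m²; P = 2y√(1+z²) = 2×0.656×2.326 = 3.052 m.
Hydraulic radius R = A/P = 0.9037/3.052 = 0.2961 m.
From Manning's equation, S = [nQ / (1 A R^(2/3))]² = [0.031 × 0.364 / (1 × 0.9037 × 0.2961^(2/3))]² = 0.00079.

S = 0.00079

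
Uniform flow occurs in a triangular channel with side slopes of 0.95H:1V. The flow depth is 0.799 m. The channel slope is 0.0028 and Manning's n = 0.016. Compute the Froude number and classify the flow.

subcritical

For a triangular section with side slope z = 0.95: A = zy² = 0.95×0.799² = 0.6065 m²; P = 2y√(1+z²) = 2×0.799×1.379 = 2.204 m.
Hydraulic radius R = A/P = 0.6065/2.204 = 0.2752 m.
V = (1/n) R^(2/3) √S = (1/0.016) × 0.2752^(2/3) × √0.0028 = 1.399 m/s. Hydraulic depth D_h = A/T = 0.6065/1.518 = 0.3995 m.
Froude number Fr = V/√(g·D_h) = 1.399/√(9.81×0.3995) = 0.707, which is less than 1, so the flow is subcritical.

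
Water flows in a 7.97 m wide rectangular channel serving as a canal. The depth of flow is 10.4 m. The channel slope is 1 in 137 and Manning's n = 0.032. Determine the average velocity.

Flow area A = b·y = 7.97 × 10.4 = 82.89 m². Wetted perimeter P = b + 2y = 7.97 + 2×10.4 = 28.77 m.
Hydraulic radius R = A/P = 82.89/28.77 = 2.881 m.
From Manning's equation, V = (1/n) R^(2/3) S^(1/2) = (1/0.032) × 2.881^(2/3) × 0.007299^(1/2) = 5.41 m/s.

V = 5.41 m/s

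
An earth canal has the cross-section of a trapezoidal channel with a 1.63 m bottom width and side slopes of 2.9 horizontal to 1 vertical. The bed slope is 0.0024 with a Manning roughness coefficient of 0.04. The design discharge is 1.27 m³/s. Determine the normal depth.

y_n = 0.593 m

Manning's equation rearranged: A R^(2/3) = nQ / (1·√S) = 0.04 × 1.27 / (√0.0024) = 1.037.
Try y = 0.716 m: A R^(2/3) = 1.537 — high.
Try y = 0.593 m: A R^(2/3) = 1.037 — close enough.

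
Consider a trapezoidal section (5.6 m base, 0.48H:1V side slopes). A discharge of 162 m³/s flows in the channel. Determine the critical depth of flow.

At critical depth, Q² T / (g A³) = 1, i.e. A³/T = Q²/g = 162²/9.81 = 2675.
Try y = 4.4 m: A³/T = 3977 — too large.
Try y = 3.49 m: A³/T = 1829 — too small.
Try y = 3.91 m: A³/T = 2671 — close enough.

y_c = 3.91 m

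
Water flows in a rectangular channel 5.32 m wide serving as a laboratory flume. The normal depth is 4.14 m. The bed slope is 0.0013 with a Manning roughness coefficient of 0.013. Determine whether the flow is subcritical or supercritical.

Flow area A = b·y = 5.32 × 4.14 = 22.02 m². Wetted perimeter P = b + 2y = 5.32 + 2×4.14 = 13.6 m.
Hydraulic radius R = A/P = 22.02/13.6 = 1.619 m.
V = (1/n) R^(2/3) √S = (1/0.013) × 1.619^(2/3) × √0.0013 = 3.825 m/s. Hydraulic depth D_h = A/T = 22.02/5.32 = 4.14 m.
Froude number Fr = V/√(g·D_h) = 3.825/√(9.81×4.14) = 0.6, which is less than 1, so the flow is subcritical.

subcritical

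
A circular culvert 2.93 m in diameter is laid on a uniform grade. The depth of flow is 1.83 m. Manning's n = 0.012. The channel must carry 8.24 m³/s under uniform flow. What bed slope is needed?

For a circular section of diameter D = 2.93 m at depth y = 1.83 m, the central angle is θ = 2 arccos(1 − 2y/D) = 3.645 rad. Then A = (D²/8)(θ − sin θ) = 4.43 m² and P = Dθ/2 = 5.34 m.
Hydraulic radius R = A/P = 4.43/5.34 = 0.8295 m.
From Manning's equation, S = [nQ / (1 A R^(2/3))]² = [0.012 × 8.24 / (1 × 4.43 × 0.8295^(2/3))]² = 0.000639.

S = 0.000639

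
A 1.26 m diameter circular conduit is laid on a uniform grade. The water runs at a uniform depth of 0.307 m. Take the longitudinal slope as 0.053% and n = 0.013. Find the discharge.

For a circular section of diameter D = 1.26 m at depth y = 0.307 m, the central angle is θ = 2 arccos(1 − 2y/D) = 2.065 rad. Then A = (D²/8)(θ − sin θ) = 0.2351 m² and P = Dθ/2 = 1.301 m.
Hydraulic radius R = A/P = 0.2351/1.301 = 0.1807 m.
Manning's equation: Q = (1/n) A R^(2/3) S^(1/2) = (1/0.013) × 0.2351 × 0.1807^(2/3) × 0.00053^(1/2) = 0.133 m³/s.

Q = 0.133 m³/s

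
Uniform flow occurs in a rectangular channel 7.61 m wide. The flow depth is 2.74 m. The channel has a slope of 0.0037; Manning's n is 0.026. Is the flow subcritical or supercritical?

Flow area A = b·y = 7.61 × 2.74 = 20.85 m². Wetted perimeter P = b + 2y = 7.61 + 2×2.74 = 13.09 m.
Hydraulic radius R = A/P = 20.85/13.09 = 1.593 m.
V = (1/n) R^(2/3) √S = (1/0.026) × 1.593^(2/3) × √0.0037 = 3.191 m/s. Hydraulic depth D_h = A/T = 20.85/7.61 = 2.74 m.
Froude number Fr = V/√(g·D_h) = 3.191/√(9.81×2.74) = 0.615, which is less than 1, so the flow is subcritical.

subcritical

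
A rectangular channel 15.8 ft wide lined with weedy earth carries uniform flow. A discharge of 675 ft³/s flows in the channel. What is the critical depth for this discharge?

y_c = 3.84 ft

For a rectangular channel, critical depth y_c = (q²/g)^(1/3) where q = Q/b = 675/15.8 = 42.72 ft²/s.
So y_c = (42.72²/32.2)^(1/3) = 3.84 ft.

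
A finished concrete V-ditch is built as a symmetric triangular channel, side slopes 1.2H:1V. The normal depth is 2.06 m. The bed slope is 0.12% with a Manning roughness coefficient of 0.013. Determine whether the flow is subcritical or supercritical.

For a triangular section with side slope z = 1.2: A = zy² = 1.2×2.06² = 5.092 m²; P = 2y√(1+z²) = 2×2.06×1.562 = 6.436 m.
Hydraulic radius R = A/P = 5.092/6.436 = 0.7913 m.
V = (1/n) R^(2/3) √S = (1/0.013) × 0.7913^(2/3) × √0.0012 = 2.28 m/s. Hydraulic depth D_h = A/T = 5.092/4.944 = 1.03 m.
Froude number Fr = V/√(g·D_h) = 2.28/√(9.81×1.03) = 0.717, which is less than 1, so the flow is subcritical.

subcritical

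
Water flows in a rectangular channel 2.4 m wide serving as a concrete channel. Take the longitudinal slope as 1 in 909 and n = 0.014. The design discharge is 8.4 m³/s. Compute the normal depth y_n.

Manning's equation rearranged: A R^(2/3) = nQ / (1·√S) = 0.014 × 8.4 / (√0.0011) = 3.546.
Trying y = 2.02 m: A R^(2/3) = 4.012 — high.
Trying y = 1.33 m: A R^(2/3) = 2.348 — low.
Trying y = 1.83 m: A R^(2/3) = 3.544 — ≈ 3.546.

y_n = 1.83 m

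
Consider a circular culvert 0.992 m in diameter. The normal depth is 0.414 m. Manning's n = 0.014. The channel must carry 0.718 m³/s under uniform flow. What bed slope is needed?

S = 0.00819

For a circular section of diameter D = 0.992 m at depth y = 0.414 m, the central angle is θ = 2 arccos(1 − 2y/D) = 2.809 rad. Then A = (D²/8)(θ − sin θ) = 0.3055 m² and P = Dθ/2 = 1.393 m.
Hydraulic radius R = A/P = 0.3055/1.393 = 0.2192 m.
From Manning's equation, S = [nQ / (1 A R^(2/3))]² = [0.014 × 0.718 / (1 × 0.3055 × 0.2192^(2/3))]² = 0.00819.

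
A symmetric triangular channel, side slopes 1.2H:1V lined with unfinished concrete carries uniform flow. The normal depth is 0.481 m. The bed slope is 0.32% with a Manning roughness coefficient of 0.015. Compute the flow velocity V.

V = 1.22 m/s

For a triangular section with side slope z = 1.2: A = zy² = 1.2×0.481² = 0.2776 m²; P = 2y√(1+z²) = 2×0.481×1.562 = 1.503 m.
Hydraulic radius R = A/P = 0.2776/1.503 = 0.1848 m.
From Manning's equation, V = (1/n) R^(2/3) S^(1/2) = (1/0.015) × 0.1848^(2/3) × 0.0032^(1/2) = 1.22 m/s.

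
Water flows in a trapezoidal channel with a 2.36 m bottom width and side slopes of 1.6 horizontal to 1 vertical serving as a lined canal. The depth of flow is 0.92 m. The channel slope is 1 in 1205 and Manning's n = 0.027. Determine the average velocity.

V = 0.763 m/s

With bottom width b = 2.36 m and side slope z = 1.6: A = (b + zy)y = (2.36 + 1.6×0.92)×0.92 = 3.525 m²; P = b + 2y√(1+z²) = 2.36 + 2×0.92×1.887 = 5.832 m.
Hydraulic radius R = A/P = 3.525/5.832 = 0.6045 m.
From Manning's equation, V = (1/n) R^(2/3) S^(1/2) = (1/0.027) × 0.6045^(2/3) × 0.0008299^(1/2) = 0.763 m/s.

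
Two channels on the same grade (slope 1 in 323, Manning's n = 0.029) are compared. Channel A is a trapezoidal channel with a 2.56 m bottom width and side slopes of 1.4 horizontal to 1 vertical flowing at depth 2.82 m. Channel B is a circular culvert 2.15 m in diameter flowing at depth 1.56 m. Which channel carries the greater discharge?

channel A

Channel A: With bottom width b = 2.56 m and side slope z = 1.4: A = (b + zy)y = (2.56 + 1.4×2.82)×2.82 = 18.35 m²; P = b + 2y√(1+z²) = 2.56 + 2×2.82×1.72 = 12.26 m. Hydraulic radius R = A/P = 18.35/12.26 = 1.497 m. Q_A = (1/0.029)·18.35·1.497^(2/3)·√0.003096 = 46.07 m³/s.
Channel B: For a circular section of diameter D = 2.15 m at depth y = 1.56 m, the central angle is θ = 2 arccos(1 − 2y/D) = 4.078 rad. Then A = (D²/8)(θ − sin θ) = 2.821 m² and P = Dθ/2 = 4.384 m. Hydraulic radius R = A/P = 2.821/4.384 = 0.6436 m. Q_B = (1/0.029)·2.821·0.6436^(2/3)·√0.003096 = 4.036 m³/s.
Q_A = 46.07 m³/s vs Q_B = 4.036 m³/s, so channel A carries more.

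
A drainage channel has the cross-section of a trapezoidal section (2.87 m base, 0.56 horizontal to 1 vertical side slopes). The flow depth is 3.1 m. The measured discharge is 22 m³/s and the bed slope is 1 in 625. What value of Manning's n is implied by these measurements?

With bottom width b = 2.87 m and side slope z = 0.56: A = (b + zy)y = (2.87 + 0.56×3.1)×3.1 = 14.28 m²; P = b + 2y√(1+z²) = 2.87 + 2×3.1×1.146 = 9.976 m.
Hydraulic radius R = A/P = 14.28/9.976 = 1.431 m.
Rearranging Manning's equation: n = (1/Q) A R^(2/3) S^(1/2) = (1/22) × 14.28 × 1.431^(2/3) × √0.0016 = 0.033.

n = 0.033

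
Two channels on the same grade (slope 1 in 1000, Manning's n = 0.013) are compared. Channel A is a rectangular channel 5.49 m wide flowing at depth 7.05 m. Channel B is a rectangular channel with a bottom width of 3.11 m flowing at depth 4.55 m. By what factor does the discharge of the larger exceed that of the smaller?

Channel A: Flow area A = b·y = 5.49 × 7.05 = 38.7 m². Wetted perimeter P = b + 2y = 5.49 + 2×7.05 = 19.59 m. Hydraulic radius R = A/P = 38.7/19.59 = 1.976 m. Q_A = (1/0.013)·38.7·1.976^(2/3)·√0.001 = 148.2 m³/s.
Channel B: Flow area A = b·y = 3.11 × 4.55 = 14.15 m². Wetted perimeter P = b + 2y = 3.11 + 2×4.55 = 12.21 m. Hydraulic radius R = A/P = 14.15/12.21 = 1.159 m. Q_B = (1/0.013)·14.15·1.159^(2/3)·√0.001 = 37.98 m³/s.
The larger discharge is 148.2 m³/s and the smaller is 37.98 m³/s; the ratio is 3.9.

3.9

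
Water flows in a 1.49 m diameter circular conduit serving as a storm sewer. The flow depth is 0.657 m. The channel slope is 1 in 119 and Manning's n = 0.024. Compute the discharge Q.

Q = 1.39 m³/s

For a circular section of diameter D = 1.49 m at depth y = 0.657 m, the central angle is θ = 2 arccos(1 − 2y/D) = 2.905 rad. Then A = (D²/8)(θ − sin θ) = 0.741 m² and P = Dθ/2 = 2.164 m.
Hydraulic radius R = A/P = 0.741/2.164 = 0.3424 m.
Manning's equation: Q = (1/n) A R^(2/3) S^(1/2) = (1/0.024) × 0.741 × 0.3424^(2/3) × 0.008403^(1/2) = 1.39 m³/s.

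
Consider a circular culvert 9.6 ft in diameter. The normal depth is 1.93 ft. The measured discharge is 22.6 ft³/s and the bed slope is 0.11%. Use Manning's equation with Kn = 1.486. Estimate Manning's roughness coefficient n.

n = 0.025

For a circular section of diameter D = 9.6 ft at depth y = 1.93 ft, the central angle is θ = 2 arccos(1 − 2y/D) = 1.86 rad. Then A = (D²/8)(θ − sin θ) = 10.38 ft² and P = Dθ/2 = 8.927 ft.
Hydraulic radius R = A/P = 10.38/8.927 = 1.163 ft.
Rearranging Manning's equation: n = (1.486/Q) A R^(2/3) S^(1/2) = (1.486/22.6) × 10.38 × 1.163^(2/3) × √0.0011 = 0.025.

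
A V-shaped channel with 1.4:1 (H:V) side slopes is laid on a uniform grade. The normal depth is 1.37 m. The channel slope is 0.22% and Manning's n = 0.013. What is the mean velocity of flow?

For a triangular section with side slope z = 1.4: A = zy² = 1.4×1.37² = 2.628 m²; P = 2y√(1+z²) = 2×1.37×1.72 = 4.714 m.
Hydraulic radius R = A/P = 2.628/4.714 = 0.5574 m.
From Manning's equation, V = (1/n) R^(2/3) S^(1/2) = (1/0.013) × 0.5574^(2/3) × 0.0022^(1/2) = 2.44 m/s.

V = 2.44 m/s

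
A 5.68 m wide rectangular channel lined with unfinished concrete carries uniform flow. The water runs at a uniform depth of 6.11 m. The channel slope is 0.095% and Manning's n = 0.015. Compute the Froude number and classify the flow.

subcritical

Flow area A = b·y = 5.68 × 6.11 = 34.7 m². Wetted perimeter P = b + 2y = 5.68 + 2×6.11 = 17.9 m.
Hydraulic radius R = A/P = 34.7/17.9 = 1.939 m.
V = (1/n) R^(2/3) √S = (1/0.015) × 1.939^(2/3) × √0.00095 = 3.195 m/s. Hydraulic depth D_h = A/T = 34.7/5.68 = 6.11 m.
Froude number Fr = V/√(g·D_h) = 3.195/√(9.81×6.11) = 0.413, which is less than 1, so the flow is subcritical.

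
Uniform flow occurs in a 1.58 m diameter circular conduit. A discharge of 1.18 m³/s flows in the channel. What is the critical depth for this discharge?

At critical depth, Q² T / (g A³) = 1, i.e. A³/T = Q²/g = 1.18²/9.81 = 0.1419.
Try y = 0.439 m: A³/T = 0.06208 — low.
Try y = 0.596 m: A³/T = 0.2025 — high.
Try y = 0.543 m: A³/T = 0.1414 — ≈ 0.1419.

y_c = 0.543 m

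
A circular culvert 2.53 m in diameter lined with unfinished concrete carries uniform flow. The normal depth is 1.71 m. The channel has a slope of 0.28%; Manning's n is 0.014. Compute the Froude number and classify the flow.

subcritical

For a circular section of diameter D = 2.53 m at depth y = 1.71 m, the central angle is θ = 2 arccos(1 − 2y/D) = 3.861 rad. Then A = (D²/8)(θ − sin θ) = 3.616 m² and P = Dθ/2 = 4.884 m.
Hydraulic radius R = A/P = 3.616/4.884 = 0.7404 m.
V = (1/n) R^(2/3) √S = (1/0.014) × 0.7404^(2/3) × √0.0028 = 3.093 m/s. Hydraulic depth D_h = A/T = 3.616/2.368 = 1.527 m.
Froude number Fr = V/√(g·D_h) = 3.093/√(9.81×1.527) = 0.799, which is less than 1, so the flow is subcritical.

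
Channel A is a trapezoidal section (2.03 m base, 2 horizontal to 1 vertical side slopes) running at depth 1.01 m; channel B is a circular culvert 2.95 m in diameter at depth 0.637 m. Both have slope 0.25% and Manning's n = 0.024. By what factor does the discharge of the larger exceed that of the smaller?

5.24

Channel A: With bottom width b = 2.03 m and side slope z = 2: A = (b + zy)y = (2.03 + 2×1.01)×1.01 = 4.09 m²; P = b + 2y√(1+z²) = 2.03 + 2×1.01×2.236 = 6.547 m. Hydraulic radius R = A/P = 4.09/6.547 = 0.6248 m. Q_A = (1/0.024)·4.09·0.6248^(2/3)·√0.0025 = 6.228 m³/s.
Channel B: For a circular section of diameter D = 2.95 m at depth y = 0.637 m, the central angle is θ = 2 arccos(1 − 2y/D) = 1.933 rad. Then A = (D²/8)(θ − sin θ) = 1.086 m² and P = Dθ/2 = 2.851 m. Hydraulic radius R = A/P = 1.086/2.851 = 0.3808 m. Q_B = (1/0.024)·1.086·0.3808^(2/3)·√0.0025 = 1.188 m³/s.
The larger discharge is 6.228 m³/s and the smaller is 1.188 m³/s; the ratio is 5.24.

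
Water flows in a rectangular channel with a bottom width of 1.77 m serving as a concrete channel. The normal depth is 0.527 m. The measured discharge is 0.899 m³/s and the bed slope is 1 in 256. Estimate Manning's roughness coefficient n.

Flow area A = b·y = 1.77 × 0.527 = 0.9328 m². Wetted perimeter P = b + 2y = 1.77 + 2×0.527 = 2.824 m.
Hydraulic radius R = A/P = 0.9328/2.824 = 0.3303 m.
Rearranging Manning's equation: n = (1/Q) A R^(2/3) S^(1/2) = (1/0.899) × 0.9328 × 0.3303^(2/3) × √0.003906 = 0.031.

n = 0.031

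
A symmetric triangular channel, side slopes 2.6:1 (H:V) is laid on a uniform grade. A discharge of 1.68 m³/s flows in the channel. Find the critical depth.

y_c = 0.611 m

At critical depth, Q² T / (g A³) = 1, i.e. A³/T = Q²/g = 1.68²/9.81 = 0.2877.
Trying y = 0.416 m: A³/T = 0.04211 — short.
Trying y = 0.763 m: A³/T = 0.8741 — over.
Trying y = 0.611 m: A³/T = 0.2878 — matches.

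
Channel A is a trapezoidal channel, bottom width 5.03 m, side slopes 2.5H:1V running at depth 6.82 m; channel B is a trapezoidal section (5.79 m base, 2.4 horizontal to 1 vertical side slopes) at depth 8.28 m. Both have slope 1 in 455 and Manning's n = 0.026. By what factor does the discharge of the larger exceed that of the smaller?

1.6

Channel A: With bottom width b = 5.03 m and side slope z = 2.5: A = (b + zy)y = (5.03 + 2.5×6.82)×6.82 = 150.6 m²; P = b + 2y√(1+z²) = 5.03 + 2×6.82×2.693 = 41.76 m. Hydraulic radius R = A/P = 150.6/41.76 = 3.606 m. Q_A = (1/0.026)·150.6·3.606^(2/3)·√0.002198 = 638.5 m³/s.
Channel B: With bottom width b = 5.79 m and side slope z = 2.4: A = (b + zy)y = (5.79 + 2.4×8.28)×8.28 = 212.5 m²; P = b + 2y√(1+z²) = 5.79 + 2×8.28×2.6 = 48.85 m. Hydraulic radius R = A/P = 212.5/48.85 = 4.35 m. Q_B = (1/0.026)·212.5·4.35^(2/3)·√0.002198 = 1021 m³/s.
The larger discharge is 1021 m³/s and the smaller is 638.5 m³/s; the ratio is 1.6.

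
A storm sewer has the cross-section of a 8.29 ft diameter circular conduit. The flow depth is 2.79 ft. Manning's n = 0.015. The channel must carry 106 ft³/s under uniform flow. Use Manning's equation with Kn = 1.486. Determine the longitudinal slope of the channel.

For a circular section of diameter D = 8.29 ft at depth y = 2.79 ft, the central angle is θ = 2 arccos(1 − 2y/D) = 2.476 rad. Then A = (D²/8)(θ − sin θ) = 15.96 ft² and P = Dθ/2 = 10.26 ft.
Hydraulic radius R = A/P = 15.96/10.26 = 1.555 ft.
From Manning's equation, S = [nQ / (1.486 A R^(2/3))]² = [0.015 × 106 / (1.486 × 15.96 × 1.555^(2/3))]² = 0.00249.

S = 0.00249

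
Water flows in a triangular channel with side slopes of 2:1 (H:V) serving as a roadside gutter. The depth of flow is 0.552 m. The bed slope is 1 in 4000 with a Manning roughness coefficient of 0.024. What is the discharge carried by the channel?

For a triangular section with side slope z = 2: A = zy² = 2×0.552² = 0.6094 m²; P = 2y√(1+z²) = 2×0.552×2.236 = 2.469 m.
Hydraulic radius R = A/P = 0.6094/2.469 = 0.2469 m.
Manning's equation: Q = (1/n) A R^(2/3) S^(1/2) = (1/0.024) × 0.6094 × 0.2469^(2/3) × 0.00025^(1/2) = 0.158 m³/s.

Q = 0.158 m³/s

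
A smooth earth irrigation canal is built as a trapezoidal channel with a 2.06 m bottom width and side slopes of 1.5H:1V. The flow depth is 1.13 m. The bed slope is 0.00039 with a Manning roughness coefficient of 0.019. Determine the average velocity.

V = 0.813 m/s

With bottom width b = 2.06 m and side slope z = 1.5: A = (b + zy)y = (2.06 + 1.5×1.13)×1.13 = 4.243 m²; P = b + 2y√(1+z²) = 2.06 + 2×1.13×1.803 = 6.134 m.
Hydraulic radius R = A/P = 4.243/6.134 = 0.6917 m.
From Manning's equation, V = (1/n) R^(2/3) S^(1/2) = (1/0.019) × 0.6917^(2/3) × 0.00039^(1/2) = 0.813 m/s.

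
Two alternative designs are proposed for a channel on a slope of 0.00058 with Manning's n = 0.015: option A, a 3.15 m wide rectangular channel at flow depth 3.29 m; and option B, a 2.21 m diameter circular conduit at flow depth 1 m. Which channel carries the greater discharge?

channel A

Channel A: Flow area A = b·y = 3.15 × 3.29 = 10.36 m². Wetted perimeter P = b + 2y = 3.15 + 2×3.29 = 9.73 m. Hydraulic radius R = A/P = 10.36/9.73 = 1.065 m. Q_A = (1/0.015)·10.36·1.065^(2/3)·√0.00058 = 17.35 m³/s.
Channel B: For a circular section of diameter D = 2.21 m at depth y = 1 m, the central angle is θ = 2 arccos(1 − 2y/D) = 2.951 rad. Then A = (D²/8)(θ − sin θ) = 1.686 m² and P = Dθ/2 = 3.261 m. Hydraulic radius R = A/P = 1.686/3.261 = 0.5171 m. Q_B = (1/0.015)·1.686·0.5171^(2/3)·√0.00058 = 1.744 m³/s.
Q_A = 17.35 m³/s vs Q_B = 1.744 m³/s, so channel A carries more.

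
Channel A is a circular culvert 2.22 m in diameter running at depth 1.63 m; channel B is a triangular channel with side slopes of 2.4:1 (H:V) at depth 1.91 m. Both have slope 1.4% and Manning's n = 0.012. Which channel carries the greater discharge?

channel B

Channel A: For a circular section of diameter D = 2.22 m at depth y = 1.63 m, the central angle is θ = 2 arccos(1 − 2y/D) = 4.117 rad. Then A = (D²/8)(θ − sin θ) = 3.046 m² and P = Dθ/2 = 4.57 m. Hydraulic radius R = A/P = 3.046/4.57 = 0.6666 m. Q_A = (1/0.012)·3.046·0.6666^(2/3)·√0.014 = 22.92 m³/s.
Channel B: For a triangular section with side slope z = 2.4: A = zy² = 2.4×1.91² = 8.755 m²; P = 2y√(1+z²) = 2×1.91×2.6 = 9.932 m. Hydraulic radius R = A/P = 8.755/9.932 = 0.8815 m. Q_B = (1/0.012)·8.755·0.8815^(2/3)·√0.014 = 79.37 m³/s.
Q_A = 22.92 m³/s vs Q_B = 79.37 m³/s, so channel B carries more.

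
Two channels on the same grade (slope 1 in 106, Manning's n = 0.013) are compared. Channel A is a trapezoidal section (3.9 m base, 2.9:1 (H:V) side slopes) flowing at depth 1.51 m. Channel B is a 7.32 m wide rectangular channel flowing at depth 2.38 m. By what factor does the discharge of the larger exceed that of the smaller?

1.84

Channel A: With bottom width b = 3.9 m and side slope z = 2.9: A = (b + zy)y = (3.9 + 2.9×1.51)×1.51 = 12.5 m²; P = b + 2y√(1+z²) = 3.9 + 2×1.51×3.068 = 13.16 m. Hydraulic radius R = A/P = 12.5/13.16 = 0.9497 m. Q_A = (1/0.013)·12.5·0.9497^(2/3)·√0.009434 = 90.24 m³/s.
Channel B: Flow area A = b·y = 7.32 × 2.38 = 17.42 m². Wetted perimeter P = b + 2y = 7.32 + 2×2.38 = 12.08 m. Hydraulic radius R = A/P = 17.42/12.08 = 1.442 m. Q_B = (1/0.013)·17.42·1.442^(2/3)·√0.009434 = 166.2 m³/s.
The larger discharge is 166.2 m³/s and the smaller is 90.24 m³/s; the ratio is 1.84.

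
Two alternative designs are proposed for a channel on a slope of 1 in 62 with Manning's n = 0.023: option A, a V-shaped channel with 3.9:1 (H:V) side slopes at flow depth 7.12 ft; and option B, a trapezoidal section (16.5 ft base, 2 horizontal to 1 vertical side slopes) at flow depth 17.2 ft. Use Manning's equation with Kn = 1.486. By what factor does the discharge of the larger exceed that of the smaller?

8.62

Channel A: For a triangular section with side slope z = 3.9: A = zy² = 3.9×7.12² = 197.7 ft²; P = 2y√(1+z²) = 2×7.12×4.026 = 57.33 ft. Hydraulic radius R = A/P = 197.7/57.33 = 3.448 ft. Q_A = (1.486/0.023)·197.7·3.448^(2/3)·√0.01613 = 3703 ft³/s.
Channel B: With bottom width b = 16.5 ft and side slope z = 2: A = (b + zy)y = (16.5 + 2×17.2)×17.2 = 875.5 ft²; P = b + 2y√(1+z²) = 16.5 + 2×17.2×2.236 = 93.42 ft. Hydraulic radius R = A/P = 875.5/93.42 = 9.371 ft. Q_B = (1.486/0.023)·875.5·9.371^(2/3)·√0.01613 = 31930 ft³/s.
The larger discharge is 31930 ft³/s and the smaller is 3703 ft³/s; the ratio is 8.62.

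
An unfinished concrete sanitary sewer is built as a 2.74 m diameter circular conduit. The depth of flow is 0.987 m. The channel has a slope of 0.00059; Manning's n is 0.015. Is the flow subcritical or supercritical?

subcritical

For a circular section of diameter D = 2.74 m at depth y = 0.987 m, the central angle is θ = 2 arccos(1 − 2y/D) = 2.575 rad. Then A = (D²/8)(θ − sin θ) = 1.913 m² and P = Dθ/2 = 3.528 m.
Hydraulic radius R = A/P = 1.913/3.528 = 0.5422 m.
V = (1/n) R^(2/3) √S = (1/0.015) × 0.5422^(2/3) × √0.00059 = 1.077 m/s. Hydraulic depth D_h = A/T = 1.913/2.631 = 0.727 m.
Froude number Fr = V/√(g·D_h) = 1.077/√(9.81×0.727) = 0.403, which is less than 1, so the flow is subcritical.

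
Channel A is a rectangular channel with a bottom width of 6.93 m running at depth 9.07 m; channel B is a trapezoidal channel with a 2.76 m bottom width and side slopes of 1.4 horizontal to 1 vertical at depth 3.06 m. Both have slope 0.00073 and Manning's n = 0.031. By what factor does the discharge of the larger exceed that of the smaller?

Channel A: Flow area A = b·y = 6.93 × 9.07 = 62.86 m². Wetted perimeter P = b + 2y = 6.93 + 2×9.07 = 25.07 m. Hydraulic radius R = A/P = 62.86/25.07 = 2.507 m. Q_A = (1/0.031)·62.86·2.507^(2/3)·√0.00073 = 101.1 m³/s.
Channel B: With bottom width b = 2.76 m and side slope z = 1.4: A = (b + zy)y = (2.76 + 1.4×3.06)×3.06 = 21.55 m²; P = b + 2y√(1+z²) = 2.76 + 2×3.06×1.72 = 13.29 m. Hydraulic radius R = A/P = 21.55/13.29 = 1.622 m. Q_B = (1/0.031)·21.55·1.622^(2/3)·√0.00073 = 25.93 m³/s.
The larger discharge is 101.1 m³/s and the smaller is 25.93 m³/s; the ratio is 3.9.

3.9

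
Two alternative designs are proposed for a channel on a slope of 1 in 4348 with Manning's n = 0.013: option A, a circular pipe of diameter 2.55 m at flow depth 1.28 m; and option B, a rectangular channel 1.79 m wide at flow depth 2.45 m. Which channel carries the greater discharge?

Channel A: For a circular section of diameter D = 2.55 m at depth y = 1.28 m, the central angle is θ = 2 arccos(1 − 2y/D) = 3.149 rad. Then A = (D²/8)(θ − sin θ) = 2.566 m² and P = Dθ/2 = 4.016 m. Hydraulic radius R = A/P = 2.566/4.016 = 0.6391 m. Q_A = (1/0.013)·2.566·0.6391^(2/3)·√0.00023 = 2.221 m³/s.
Channel B: Flow area A = b·y = 1.79 × 2.45 = 4.386 m². Wetted perimeter P = b + 2y = 1.79 + 2×2.45 = 6.69 m. Hydraulic radius R = A/P = 4.386/6.69 = 0.6555 m. Q_B = (1/0.013)·4.386·0.6555^(2/3)·√0.00023 = 3.861 m³/s.
Q_A = 2.221 m³/s vs Q_B = 3.861 m³/s, so channel B carries more.

channel B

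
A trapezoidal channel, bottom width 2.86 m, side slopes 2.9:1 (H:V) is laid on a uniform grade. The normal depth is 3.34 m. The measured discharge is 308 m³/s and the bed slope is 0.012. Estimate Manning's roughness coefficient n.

With bottom width b = 2.86 m and side slope z = 2.9: A = (b + zy)y = (2.86 + 2.9×3.34)×3.34 = 41.9 m²; P = b + 2y√(1+z²) = 2.86 + 2×3.34×3.068 = 23.35 m.
Hydraulic radius R = A/P = 41.9/23.35 = 1.794 m.
Rearranging Manning's equation: n = (1/Q) A R^(2/3) S^(1/2) = (1/308) × 41.9 × 1.794^(2/3) × √0.012 = 0.022.

n = 0.022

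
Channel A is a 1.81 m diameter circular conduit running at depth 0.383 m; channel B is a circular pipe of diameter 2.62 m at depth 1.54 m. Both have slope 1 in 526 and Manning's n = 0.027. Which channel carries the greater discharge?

Channel A: For a circular section of diameter D = 1.81 m at depth y = 0.383 m, the central angle is θ = 2 arccos(1 − 2y/D) = 1.912 rad. Then A = (D²/8)(θ − sin θ) = 0.3971 m² and P = Dθ/2 = 1.73 m. Hydraulic radius R = A/P = 0.3971/1.73 = 0.2295 m. Q_A = (1/0.027)·0.3971·0.2295^(2/3)·√0.001901 = 0.2404 m³/s.
Channel B: For a circular section of diameter D = 2.62 m at depth y = 1.54 m, the central angle is θ = 2 arccos(1 − 2y/D) = 3.495 rad. Then A = (D²/8)(θ − sin θ) = 3.295 m² and P = Dθ/2 = 4.578 m. Hydraulic radius R = A/P = 3.295/4.578 = 0.7198 m. Q_B = (1/0.027)·3.295·0.7198^(2/3)·√0.001901 = 4.274 m³/s.
Q_A = 0.2404 m³/s vs Q_B = 4.274 m³/s, so channel B carries more.

channel B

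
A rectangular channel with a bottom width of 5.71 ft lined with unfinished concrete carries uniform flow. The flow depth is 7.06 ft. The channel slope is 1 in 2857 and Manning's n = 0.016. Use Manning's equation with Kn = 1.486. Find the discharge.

Flow area A = b·y = 5.71 × 7.06 = 40.31 ft². Wetted perimeter P = b + 2y = 5.71 + 2×7.06 = 19.83 ft.
Hydraulic radius R = A/P = 40.31/19.83 = 2.033 ft.
Manning's equation: Q = (1.486/n) A R^(2/3) S^(1/2) = (1.486/0.016) × 40.31 × 2.033^(2/3) × 0.00035^(1/2) = 112 ft³/s.

Q = 112 ft³/s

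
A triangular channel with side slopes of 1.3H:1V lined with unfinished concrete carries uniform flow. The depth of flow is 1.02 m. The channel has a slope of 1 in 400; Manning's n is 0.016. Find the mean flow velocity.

V = 1.71 m/s

For a triangular section with side slope z = 1.3: A = zy² = 1.3×1.02² = 1.353 m²; P = 2y√(1+z²) = 2×1.02×1.64 = 3.346 m.
Hydraulic radius R = A/P = 1.353/3.346 = 0.4042 m.
From Manning's equation, V = (1/n) R^(2/3) S^(1/2) = (1/0.016) × 0.4042^(2/3) × 0.0025^(1/2) = 1.71 m/s.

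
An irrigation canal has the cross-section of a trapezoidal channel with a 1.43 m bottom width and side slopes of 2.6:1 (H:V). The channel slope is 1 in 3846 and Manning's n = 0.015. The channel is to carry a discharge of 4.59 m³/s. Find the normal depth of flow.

y_n = 1.21 m

Manning's equation rearranged: A R^(2/3) = nQ / (1·√S) = 0.015 × 4.59 / (√0.00026) = 4.27.
Trying y = 0.975 m: A R^(2/3) = 2.637 — too small.
Trying y = 1.43 m: A R^(2/3) = 6.256 — too large.
Trying y = 1.21 m: A R^(2/3) = 4.272 — matches.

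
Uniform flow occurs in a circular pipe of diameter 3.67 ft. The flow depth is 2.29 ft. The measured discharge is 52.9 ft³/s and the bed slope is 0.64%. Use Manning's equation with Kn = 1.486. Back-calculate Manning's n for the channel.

For a circular section of diameter D = 3.67 ft at depth y = 2.29 ft, the central angle is θ = 2 arccos(1 − 2y/D) = 3.643 rad. Then A = (D²/8)(θ − sin θ) = 6.942 ft² and P = Dθ/2 = 6.684 ft.
Hydraulic radius R = A/P = 6.942/6.684 = 1.039 ft.
Rearranging Manning's equation: n = (1.486/Q) A R^(2/3) S^(1/2) = (1.486/52.9) × 6.942 × 1.039^(2/3) × √0.0064 = 0.016.

n = 0.016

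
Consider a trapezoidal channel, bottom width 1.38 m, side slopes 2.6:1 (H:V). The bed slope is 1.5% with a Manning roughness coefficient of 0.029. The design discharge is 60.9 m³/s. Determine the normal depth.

y_n = 2.05 m

Manning's equation rearranged: A R^(2/3) = nQ / (1·√S) = 0.029 × 60.9 / (√0.015) = 14.42.
At y = 1.49 m: A R^(2/3) = 6.795 — short.
At y = 2.27 m: A R^(2/3) = 18.44 — over.
At y = 2.05 m: A R^(2/3) = 14.43 — close enough.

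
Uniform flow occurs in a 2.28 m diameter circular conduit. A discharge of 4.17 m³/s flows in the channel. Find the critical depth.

y_c = 0.939 m

At critical depth, Q² T / (g A³) = 1, i.e. A³/T = Q²/g = 4.17²/9.81 = 1.773.
Trying y = 0.766 m: A³/T = 0.8108 — too small.
Trying y = 0.939 m: A³/T = 1.776 — close enough.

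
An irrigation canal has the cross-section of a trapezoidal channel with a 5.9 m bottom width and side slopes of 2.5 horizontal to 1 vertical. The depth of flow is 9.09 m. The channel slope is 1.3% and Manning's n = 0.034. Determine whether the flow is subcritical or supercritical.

With bottom width b = 5.9 m and side slope z = 2.5: A = (b + zy)y = (5.9 + 2.5×9.09)×9.09 = 260.2 m²; P = b + 2y√(1+z²) = 5.9 + 2×9.09×2.693 = 54.85 m.
Hydraulic radius R = A/P = 260.2/54.85 = 4.744 m.
V = (1/n) R^(2/3) √S = (1/0.034) × 4.744^(2/3) × √0.013 = 9.468 m/s. Hydraulic depth D_h = A/T = 260.2/51.35 = 5.067 m.
Froude number Fr = V/√(g·D_h) = 9.468/√(9.81×5.067) = 1.34, which is greater than 1, so the flow is supercritical.

supercritical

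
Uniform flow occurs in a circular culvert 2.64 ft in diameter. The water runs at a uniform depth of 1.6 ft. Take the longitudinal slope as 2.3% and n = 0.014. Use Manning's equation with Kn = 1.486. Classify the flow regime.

For a circular section of diameter D = 2.64 ft at depth y = 1.6 ft, the central angle is θ = 2 arccos(1 − 2y/D) = 3.569 rad. Then A = (D²/8)(θ − sin θ) = 3.471 ft² and P = Dθ/2 = 4.711 ft.
Hydraulic radius R = A/P = 3.471/4.711 = 0.7367 ft.
V = (1.486/n) R^(2/3) √S = (1.486/0.014) × 0.7367^(2/3) × √0.023 = 13.13 ft/s. Hydraulic depth D_h = A/T = 3.471/2.58 = 1.345 ft.
Froude number Fr = V/√(g·D_h) = 13.13/√(32.2×1.345) = 2, which is greater than 1, so the flow is supercritical.

supercritical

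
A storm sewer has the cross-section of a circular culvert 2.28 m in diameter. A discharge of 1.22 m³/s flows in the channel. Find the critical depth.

y_c = 0.498 m

At critical depth, Q² T / (g A³) = 1, i.e. A³/T = Q²/g = 1.22²/9.81 = 0.1517.
Try y = 0.618 m: A³/T = 0.3528 — high.
Try y = 0.44 m: A³/T = 0.09363 — low.
Try y = 0.498 m: A³/T = 0.152 — ≈ 0.1517.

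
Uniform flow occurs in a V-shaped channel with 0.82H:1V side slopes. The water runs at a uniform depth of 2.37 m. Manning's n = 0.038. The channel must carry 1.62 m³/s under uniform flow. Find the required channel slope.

For a triangular section with side slope z = 0.82: A = zy² = 0.82×2.37² = 4.606 m²; P = 2y√(1+z²) = 2×2.37×1.293 = 6.13 m.
Hydraulic radius R = A/P = 4.606/6.13 = 0.7514 m.
From Manning's equation, S = [nQ / (1 A R^(2/3))]² = [0.038 × 1.62 / (1 × 4.606 × 0.7514^(2/3))]² = 0.000262.

S = 0.000262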